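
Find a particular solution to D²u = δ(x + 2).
\frac{|x + 2|}{2}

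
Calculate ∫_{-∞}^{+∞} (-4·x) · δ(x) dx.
0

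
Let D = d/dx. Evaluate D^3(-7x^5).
- 420 x^{2}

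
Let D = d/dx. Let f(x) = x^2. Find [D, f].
2 x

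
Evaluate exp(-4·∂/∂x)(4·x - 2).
4 x - 18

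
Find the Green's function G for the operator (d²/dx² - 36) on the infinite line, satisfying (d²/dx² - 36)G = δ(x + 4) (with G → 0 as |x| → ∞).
-\frac{e^{-6|x + 4|}}{12}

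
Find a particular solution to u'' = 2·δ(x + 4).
|x + 4|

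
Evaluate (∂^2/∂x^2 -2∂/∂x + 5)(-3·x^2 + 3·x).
- 15 x^{2} + 27 x - 12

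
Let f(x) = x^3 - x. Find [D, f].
3 x^{2} - 1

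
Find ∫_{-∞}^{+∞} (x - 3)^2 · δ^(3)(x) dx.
0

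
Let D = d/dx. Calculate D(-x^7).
- 7 x^{6}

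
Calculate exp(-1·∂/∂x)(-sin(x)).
- \sin{\left(x - 1 \right)}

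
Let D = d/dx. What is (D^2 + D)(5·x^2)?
10 x + 10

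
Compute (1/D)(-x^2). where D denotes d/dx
- \frac{x^{3}}{3}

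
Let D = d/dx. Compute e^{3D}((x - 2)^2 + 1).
x^{2} + 2 x + 2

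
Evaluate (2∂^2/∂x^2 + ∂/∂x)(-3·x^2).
- 6 x - 12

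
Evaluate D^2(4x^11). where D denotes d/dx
440 x^{9}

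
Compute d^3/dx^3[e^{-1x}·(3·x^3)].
3 \left(- x^{3} + 9 x^{2} - 18 x + 6\right) e^{- x}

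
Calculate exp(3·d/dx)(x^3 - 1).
x^{3} + 9 x^{2} + 27 x + 26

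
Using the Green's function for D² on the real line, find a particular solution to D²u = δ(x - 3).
\frac{|x - 3|}{2}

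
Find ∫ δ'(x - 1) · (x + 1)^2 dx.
-4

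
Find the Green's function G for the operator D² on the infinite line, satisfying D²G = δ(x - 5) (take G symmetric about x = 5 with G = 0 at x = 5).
\frac{|x - 5|}{2}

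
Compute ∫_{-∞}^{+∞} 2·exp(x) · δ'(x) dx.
-2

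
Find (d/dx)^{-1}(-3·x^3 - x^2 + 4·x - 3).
- \frac{3 x^{4}}{4} - \frac{x^{3}}{3} + 2 x^{2} - 3 x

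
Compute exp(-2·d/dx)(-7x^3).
- 7 x^{3} + 42 x^{2} - 84 x + 56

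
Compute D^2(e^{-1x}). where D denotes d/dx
e^{- x}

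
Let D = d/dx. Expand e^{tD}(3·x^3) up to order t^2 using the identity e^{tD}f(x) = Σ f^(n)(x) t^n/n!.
3 x \left(3 t^{2} + 3 t x + x^{2}\right)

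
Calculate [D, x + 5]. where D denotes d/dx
1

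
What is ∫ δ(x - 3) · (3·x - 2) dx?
7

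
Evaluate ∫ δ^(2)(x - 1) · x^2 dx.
2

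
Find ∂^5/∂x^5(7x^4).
0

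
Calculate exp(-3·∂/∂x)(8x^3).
8 x^{3} - 72 x^{2} + 216 x - 216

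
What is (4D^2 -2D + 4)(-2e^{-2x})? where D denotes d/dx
- 48 e^{- 2 x}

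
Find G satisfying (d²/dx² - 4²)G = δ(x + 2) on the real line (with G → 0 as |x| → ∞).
-\frac{e^{-4|x + 2|}}{8}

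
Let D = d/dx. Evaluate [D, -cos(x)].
\sin{\left(x \right)}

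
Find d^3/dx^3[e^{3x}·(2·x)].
54 \left(x + 1\right) e^{3 x}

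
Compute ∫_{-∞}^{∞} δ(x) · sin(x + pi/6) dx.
\frac{1}{2}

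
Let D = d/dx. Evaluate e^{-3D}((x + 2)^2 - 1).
x \left(x - 2\right)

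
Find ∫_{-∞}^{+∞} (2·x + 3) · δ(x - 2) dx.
7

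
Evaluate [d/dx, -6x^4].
- 24 x^{3}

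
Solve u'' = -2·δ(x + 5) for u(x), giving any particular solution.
-|x + 5|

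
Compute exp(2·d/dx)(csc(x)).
\csc{\left(x + 2 \right)}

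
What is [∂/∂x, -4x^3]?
- 12 x^{2}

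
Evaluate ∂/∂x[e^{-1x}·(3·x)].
3 \left(1 - x\right) e^{- x}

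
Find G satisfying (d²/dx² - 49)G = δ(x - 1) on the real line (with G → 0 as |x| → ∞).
-\frac{e^{-7|x - 1|}}{14}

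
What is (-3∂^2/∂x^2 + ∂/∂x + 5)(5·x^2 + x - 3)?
25 x^{2} + 15 x - 44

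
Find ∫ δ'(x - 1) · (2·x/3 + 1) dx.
- \frac{2}{3}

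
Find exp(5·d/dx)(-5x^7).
- 5 x^{7} - 175 x^{6} - 2625 x^{5} - 21875 x^{4} - 109375 x^{3} - 328125 x^{2} - 546875 x - 390625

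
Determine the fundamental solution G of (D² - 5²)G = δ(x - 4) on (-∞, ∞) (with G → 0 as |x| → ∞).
-\frac{e^{-5|x - 4|}}{10}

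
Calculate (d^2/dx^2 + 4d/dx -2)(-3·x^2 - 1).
6 x^{2} - 24 x - 4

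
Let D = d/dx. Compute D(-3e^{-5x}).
15 e^{- 5 x}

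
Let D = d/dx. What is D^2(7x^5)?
140 x^{3}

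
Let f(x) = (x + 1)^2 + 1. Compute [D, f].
2 x + 2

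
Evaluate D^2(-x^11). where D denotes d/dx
- 110 x^{9}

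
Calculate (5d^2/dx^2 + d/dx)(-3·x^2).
- 6 x - 30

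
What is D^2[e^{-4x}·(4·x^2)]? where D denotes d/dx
8 \left(8 x^{2} - 8 x + 1\right) e^{- 4 x}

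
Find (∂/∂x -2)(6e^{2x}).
0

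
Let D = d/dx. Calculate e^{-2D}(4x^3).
4 x^{3} - 24 x^{2} + 48 x - 32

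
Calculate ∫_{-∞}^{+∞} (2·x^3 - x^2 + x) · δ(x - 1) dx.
2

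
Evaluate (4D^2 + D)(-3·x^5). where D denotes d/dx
15 x^{3} \left(- x - 16\right)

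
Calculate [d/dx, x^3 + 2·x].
3 x^{2} + 2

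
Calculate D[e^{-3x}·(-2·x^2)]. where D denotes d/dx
2 x \left(3 x - 2\right) e^{- 3 x}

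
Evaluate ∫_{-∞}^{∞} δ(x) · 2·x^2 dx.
0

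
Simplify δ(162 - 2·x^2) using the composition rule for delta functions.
\frac{\delta(x - 9) + \delta(x + 9)}{36}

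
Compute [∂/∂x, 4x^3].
12 x^{2}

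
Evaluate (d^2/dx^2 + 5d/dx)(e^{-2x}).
- 6 e^{- 2 x}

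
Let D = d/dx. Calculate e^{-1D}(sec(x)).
\sec{\left(x - 1 \right)}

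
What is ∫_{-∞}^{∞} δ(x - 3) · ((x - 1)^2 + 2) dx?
6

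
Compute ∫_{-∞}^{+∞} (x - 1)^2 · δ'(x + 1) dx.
4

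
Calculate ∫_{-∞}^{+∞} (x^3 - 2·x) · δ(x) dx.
0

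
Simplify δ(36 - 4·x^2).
\frac{\delta(x - 3) + \delta(x + 3)}{24}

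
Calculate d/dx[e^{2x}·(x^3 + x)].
\left(3 x^{2} + 2 x \left(x^{2} + 1\right) + 1\right) e^{2 x}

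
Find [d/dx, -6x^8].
- 48 x^{7}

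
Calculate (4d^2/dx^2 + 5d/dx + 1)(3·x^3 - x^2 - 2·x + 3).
3 x^{3} + 44 x^{2} + 60 x - 15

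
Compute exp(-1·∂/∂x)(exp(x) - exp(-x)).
- e^{1 - x} + e^{x - 1}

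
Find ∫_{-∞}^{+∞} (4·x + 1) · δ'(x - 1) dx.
-4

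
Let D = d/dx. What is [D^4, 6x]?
24D^{3}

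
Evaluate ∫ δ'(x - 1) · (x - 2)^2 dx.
2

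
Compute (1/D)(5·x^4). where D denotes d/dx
x^{5}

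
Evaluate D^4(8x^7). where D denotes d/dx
6720 x^{3}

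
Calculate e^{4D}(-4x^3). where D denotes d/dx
- 4 x^{3} - 48 x^{2} - 192 x - 256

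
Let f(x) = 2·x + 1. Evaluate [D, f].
2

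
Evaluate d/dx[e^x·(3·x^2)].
3 x \left(x + 2\right) e^{x}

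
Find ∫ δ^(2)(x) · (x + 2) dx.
0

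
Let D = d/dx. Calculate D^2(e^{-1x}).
e^{- x}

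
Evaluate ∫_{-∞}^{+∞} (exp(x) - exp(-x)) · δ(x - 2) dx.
2 \sinh{\left(2 \right)}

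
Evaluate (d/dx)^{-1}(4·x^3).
x^{4}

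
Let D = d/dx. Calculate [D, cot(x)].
- \frac{1}{\sin^{2}{\left(x \right)}}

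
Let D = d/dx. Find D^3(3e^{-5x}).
- 375 e^{- 5 x}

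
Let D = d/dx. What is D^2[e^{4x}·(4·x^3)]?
8 x \left(8 x^{2} + 12 x + 3\right) e^{4 x}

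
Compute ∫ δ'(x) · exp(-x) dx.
1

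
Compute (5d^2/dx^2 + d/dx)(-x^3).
3 x \left(- x - 10\right)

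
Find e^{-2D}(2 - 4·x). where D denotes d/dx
10 - 4 x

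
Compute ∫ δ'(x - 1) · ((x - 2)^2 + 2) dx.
2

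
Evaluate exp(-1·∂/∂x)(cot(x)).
\cot{\left(x - 1 \right)}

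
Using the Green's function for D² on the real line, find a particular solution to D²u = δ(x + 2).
\frac{|x + 2|}{2}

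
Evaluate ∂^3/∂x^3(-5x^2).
0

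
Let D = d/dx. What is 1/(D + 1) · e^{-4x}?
- \frac{e^{- 4 x}}{3}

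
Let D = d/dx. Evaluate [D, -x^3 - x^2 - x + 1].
- 3 x^{2} - 2 x - 1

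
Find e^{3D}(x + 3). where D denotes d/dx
x + 6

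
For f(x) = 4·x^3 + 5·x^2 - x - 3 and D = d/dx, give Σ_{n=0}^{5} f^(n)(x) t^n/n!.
4 t^{3} + t^{2} \left(12 x + 5\right) + t \left(12 x^{2} + 10 x - 1\right) + 4 x^{3} + 5 x^{2} - x - 3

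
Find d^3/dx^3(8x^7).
1680 x^{4}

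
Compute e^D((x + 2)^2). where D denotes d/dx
x^{2} + 6 x + 9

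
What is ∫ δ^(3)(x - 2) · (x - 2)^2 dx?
0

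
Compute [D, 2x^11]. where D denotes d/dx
22 x^{10}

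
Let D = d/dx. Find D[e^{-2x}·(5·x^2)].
10 x \left(1 - x\right) e^{- 2 x}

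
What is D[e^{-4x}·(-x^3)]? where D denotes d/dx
x^{2} \left(4 x - 3\right) e^{- 4 x}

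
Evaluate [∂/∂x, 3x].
3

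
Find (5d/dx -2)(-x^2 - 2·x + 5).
2 x^{2} - 6 x - 20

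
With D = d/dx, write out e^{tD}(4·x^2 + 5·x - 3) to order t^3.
4 t^{2} + t \left(8 x + 5\right) + 4 x^{2} + 5 x - 3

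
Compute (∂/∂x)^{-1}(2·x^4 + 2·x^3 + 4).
\frac{2 x^{5}}{5} + \frac{x^{4}}{2} + 4 x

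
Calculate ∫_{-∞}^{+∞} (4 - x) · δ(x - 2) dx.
2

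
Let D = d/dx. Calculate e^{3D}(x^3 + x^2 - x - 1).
x^{3} + 10 x^{2} + 32 x + 32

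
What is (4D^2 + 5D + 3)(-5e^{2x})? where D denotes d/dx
- 145 e^{2 x}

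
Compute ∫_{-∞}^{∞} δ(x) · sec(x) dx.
1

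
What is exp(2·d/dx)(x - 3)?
x - 1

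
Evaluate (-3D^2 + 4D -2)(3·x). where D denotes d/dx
12 - 6 x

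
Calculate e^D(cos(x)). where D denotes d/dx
\cos{\left(x + 1 \right)}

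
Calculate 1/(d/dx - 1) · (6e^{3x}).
3 e^{3 x}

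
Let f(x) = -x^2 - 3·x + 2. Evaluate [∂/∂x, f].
- 2 x - 3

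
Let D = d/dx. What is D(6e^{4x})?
24 e^{4 x}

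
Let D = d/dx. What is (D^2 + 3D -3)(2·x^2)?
- 6 x^{2} + 12 x + 4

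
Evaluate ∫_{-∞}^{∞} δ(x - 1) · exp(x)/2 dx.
\frac{e}{2}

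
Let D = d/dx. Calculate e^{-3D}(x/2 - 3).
\frac{x}{2} - \frac{9}{2}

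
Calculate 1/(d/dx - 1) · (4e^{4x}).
\frac{4 e^{4 x}}{3}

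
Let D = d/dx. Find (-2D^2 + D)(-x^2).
4 - 2 x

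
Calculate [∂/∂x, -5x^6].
- 30 x^{5}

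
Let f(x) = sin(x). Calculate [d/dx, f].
\cos{\left(x \right)}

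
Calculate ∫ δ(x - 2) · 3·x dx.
6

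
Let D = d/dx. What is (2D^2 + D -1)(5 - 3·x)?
3 x - 8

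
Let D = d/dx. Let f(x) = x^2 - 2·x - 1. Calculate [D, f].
2 x - 2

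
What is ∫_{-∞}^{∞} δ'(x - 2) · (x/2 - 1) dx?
- \frac{1}{2}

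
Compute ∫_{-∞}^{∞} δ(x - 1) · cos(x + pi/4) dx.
\cos{\left(\frac{\pi}{4} + 1 \right)}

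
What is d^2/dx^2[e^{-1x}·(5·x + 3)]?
\left(5 x - 7\right) e^{- x}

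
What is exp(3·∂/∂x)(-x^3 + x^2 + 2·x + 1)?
- x^{3} - 8 x^{2} - 19 x - 11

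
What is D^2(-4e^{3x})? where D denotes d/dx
- 36 e^{3 x}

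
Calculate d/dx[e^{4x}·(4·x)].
\left(16 x + 4\right) e^{4 x}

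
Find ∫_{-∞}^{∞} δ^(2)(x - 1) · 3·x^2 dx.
6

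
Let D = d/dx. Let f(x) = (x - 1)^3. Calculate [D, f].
3 \left(x - 1\right)^{2}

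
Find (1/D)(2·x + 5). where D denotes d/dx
x^{2} + 5 x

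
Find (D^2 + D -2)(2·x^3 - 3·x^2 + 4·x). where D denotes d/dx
- 4 x^{3} + 12 x^{2} - 2 x - 2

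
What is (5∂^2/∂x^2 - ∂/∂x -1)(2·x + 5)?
- 2 x - 7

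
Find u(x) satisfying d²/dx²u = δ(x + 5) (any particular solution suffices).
\frac{|x + 5|}{2}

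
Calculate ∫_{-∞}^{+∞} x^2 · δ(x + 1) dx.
1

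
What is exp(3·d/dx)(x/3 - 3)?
\frac{x}{3} - 2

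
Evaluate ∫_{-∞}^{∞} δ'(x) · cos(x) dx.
0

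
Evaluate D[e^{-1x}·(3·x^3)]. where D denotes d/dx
3 x^{2} \left(3 - x\right) e^{- x}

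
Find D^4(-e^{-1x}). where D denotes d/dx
- e^{- x}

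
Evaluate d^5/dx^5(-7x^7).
- 17640 x^{2}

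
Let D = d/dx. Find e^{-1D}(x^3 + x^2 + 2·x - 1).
x^{3} - 2 x^{2} + 3 x - 3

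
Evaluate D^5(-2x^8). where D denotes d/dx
- 13440 x^{3}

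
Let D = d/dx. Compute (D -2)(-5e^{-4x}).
30 e^{- 4 x}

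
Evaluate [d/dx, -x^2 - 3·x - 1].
- 2 x - 3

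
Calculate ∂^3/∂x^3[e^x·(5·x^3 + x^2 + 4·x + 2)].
\left(5 x^{3} + 46 x^{2} + 100 x + 50\right) e^{x}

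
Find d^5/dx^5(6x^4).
0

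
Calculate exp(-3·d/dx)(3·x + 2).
3 x - 7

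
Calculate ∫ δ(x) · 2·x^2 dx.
0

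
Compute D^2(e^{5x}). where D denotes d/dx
25 e^{5 x}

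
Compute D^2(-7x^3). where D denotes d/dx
- 42 x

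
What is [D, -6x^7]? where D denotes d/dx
- 42 x^{6}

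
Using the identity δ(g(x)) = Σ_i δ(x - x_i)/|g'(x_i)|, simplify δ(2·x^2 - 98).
\frac{\delta(x - 7) + \delta(x + 7)}{28}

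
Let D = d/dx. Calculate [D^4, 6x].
24D^{3}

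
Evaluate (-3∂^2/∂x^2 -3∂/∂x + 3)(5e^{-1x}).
15 e^{- x}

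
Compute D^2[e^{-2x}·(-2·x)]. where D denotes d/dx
8 \left(1 - x\right) e^{- 2 x}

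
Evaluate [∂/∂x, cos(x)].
- \sin{\left(x \right)}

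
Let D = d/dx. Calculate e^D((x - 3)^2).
x^{2} - 4 x + 4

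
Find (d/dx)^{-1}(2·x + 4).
x^{2} + 4 x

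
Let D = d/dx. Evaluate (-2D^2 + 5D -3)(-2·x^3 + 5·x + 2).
6 x^{3} - 30 x^{2} + 9 x + 19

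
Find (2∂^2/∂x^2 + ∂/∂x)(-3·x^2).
- 6 x - 12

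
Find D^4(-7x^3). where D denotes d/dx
0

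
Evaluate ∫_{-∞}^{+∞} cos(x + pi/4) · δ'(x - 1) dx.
\sin{\left(\frac{\pi}{4} + 1 \right)}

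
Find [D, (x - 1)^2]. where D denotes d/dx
2 x - 2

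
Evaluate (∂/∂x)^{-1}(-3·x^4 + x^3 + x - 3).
- \frac{3 x^{5}}{5} + \frac{x^{4}}{4} + \frac{x^{2}}{2} - 3 x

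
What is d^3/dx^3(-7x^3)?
-42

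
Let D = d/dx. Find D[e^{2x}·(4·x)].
\left(8 x + 4\right) e^{2 x}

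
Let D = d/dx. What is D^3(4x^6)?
480 x^{3}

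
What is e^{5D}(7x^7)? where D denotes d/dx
7 x^{7} + 245 x^{6} + 3675 x^{5} + 30625 x^{4} + 153125 x^{3} + 459375 x^{2} + 765625 x + 546875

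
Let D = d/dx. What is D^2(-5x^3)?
- 30 x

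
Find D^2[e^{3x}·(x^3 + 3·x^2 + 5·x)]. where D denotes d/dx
\left(9 x^{3} + 45 x^{2} + 87 x + 36\right) e^{3 x}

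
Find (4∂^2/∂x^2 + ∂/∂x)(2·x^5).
10 x^{3} \left(x + 16\right)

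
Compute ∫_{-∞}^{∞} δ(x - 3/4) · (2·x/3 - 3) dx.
- \frac{5}{2}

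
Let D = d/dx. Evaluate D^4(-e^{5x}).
- 625 e^{5 x}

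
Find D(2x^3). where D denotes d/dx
6 x^{2}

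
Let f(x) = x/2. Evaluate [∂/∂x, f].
\frac{1}{2}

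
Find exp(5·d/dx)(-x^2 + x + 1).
- x^{2} - 9 x - 19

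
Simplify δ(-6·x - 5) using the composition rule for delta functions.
\frac{\delta(x + 5/6)}{6}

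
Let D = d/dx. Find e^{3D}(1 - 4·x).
- 4 x - 11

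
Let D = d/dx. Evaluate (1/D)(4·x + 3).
2 x^{2} + 3 x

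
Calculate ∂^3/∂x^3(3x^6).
360 x^{3}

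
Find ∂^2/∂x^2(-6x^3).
- 36 x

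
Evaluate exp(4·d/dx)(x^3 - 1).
x^{3} + 12 x^{2} + 48 x + 63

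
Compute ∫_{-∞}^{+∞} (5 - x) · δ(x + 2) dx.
7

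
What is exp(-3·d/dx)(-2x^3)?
- 2 x^{3} + 18 x^{2} - 54 x + 54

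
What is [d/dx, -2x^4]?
- 8 x^{3}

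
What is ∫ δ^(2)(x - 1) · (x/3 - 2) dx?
0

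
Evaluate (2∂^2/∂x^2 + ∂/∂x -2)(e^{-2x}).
4 e^{- 2 x}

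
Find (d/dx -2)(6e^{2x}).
0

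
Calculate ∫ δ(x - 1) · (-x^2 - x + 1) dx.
-1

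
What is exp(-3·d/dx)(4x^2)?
4 x^{2} - 24 x + 36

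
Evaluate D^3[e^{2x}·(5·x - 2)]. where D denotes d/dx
\left(40 x + 44\right) e^{2 x}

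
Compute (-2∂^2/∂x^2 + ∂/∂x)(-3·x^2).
12 - 6 x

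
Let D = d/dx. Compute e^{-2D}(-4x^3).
- 4 x^{3} + 24 x^{2} - 48 x + 32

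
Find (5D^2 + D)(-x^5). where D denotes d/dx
5 x^{3} \left(- x - 20\right)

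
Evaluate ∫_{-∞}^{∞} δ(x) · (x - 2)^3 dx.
-8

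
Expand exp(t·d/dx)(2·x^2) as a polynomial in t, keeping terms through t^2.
2 t^{2} + 4 t x + 2 x^{2}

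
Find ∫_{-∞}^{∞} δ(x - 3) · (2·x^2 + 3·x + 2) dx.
29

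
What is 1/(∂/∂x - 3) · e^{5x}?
\frac{e^{5 x}}{2}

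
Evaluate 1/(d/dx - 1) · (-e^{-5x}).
\frac{e^{- 5 x}}{6}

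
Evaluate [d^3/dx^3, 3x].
9\frac{d^{2}}{dx^{2}}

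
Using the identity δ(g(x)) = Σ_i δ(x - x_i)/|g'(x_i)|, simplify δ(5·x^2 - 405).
\frac{\delta(x - 9) + \delta(x + 9)}{90}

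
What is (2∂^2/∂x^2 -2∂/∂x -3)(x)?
- 3 x - 2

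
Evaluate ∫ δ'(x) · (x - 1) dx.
-1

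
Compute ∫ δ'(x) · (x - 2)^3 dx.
-12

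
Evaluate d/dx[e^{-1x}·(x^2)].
x \left(2 - x\right) e^{- x}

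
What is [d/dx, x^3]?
3 x^{2}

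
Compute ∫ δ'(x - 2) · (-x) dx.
1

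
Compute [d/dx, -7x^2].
- 14 x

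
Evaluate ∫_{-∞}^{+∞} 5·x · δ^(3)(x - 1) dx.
0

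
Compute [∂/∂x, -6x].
-6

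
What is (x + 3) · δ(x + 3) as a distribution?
0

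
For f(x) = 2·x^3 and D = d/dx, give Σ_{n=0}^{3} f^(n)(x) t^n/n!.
2 t^{3} + 6 t^{2} x + 6 t x^{2} + 2 x^{3}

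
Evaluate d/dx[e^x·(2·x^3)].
2 x^{2} \left(x + 3\right) e^{x}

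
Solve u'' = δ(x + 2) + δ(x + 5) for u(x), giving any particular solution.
\frac{|x + 2|}{2} + \frac{|x + 5|}{2}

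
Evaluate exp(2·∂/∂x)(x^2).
x^{2} + 4 x + 4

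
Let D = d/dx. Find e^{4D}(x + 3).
x + 7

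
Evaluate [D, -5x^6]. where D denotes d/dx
- 30 x^{5}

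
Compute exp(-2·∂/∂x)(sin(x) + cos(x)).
\sqrt{2} \cos{\left(- x + \frac{\pi}{4} + 2 \right)}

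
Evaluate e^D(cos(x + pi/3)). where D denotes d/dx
\cos{\left(x + 1 + \frac{\pi}{3} \right)}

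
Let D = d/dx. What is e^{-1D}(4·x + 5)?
4 x + 1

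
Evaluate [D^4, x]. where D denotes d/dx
4D^{3}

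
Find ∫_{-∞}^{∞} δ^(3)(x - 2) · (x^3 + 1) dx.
-6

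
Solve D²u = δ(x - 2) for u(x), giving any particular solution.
\frac{|x - 2|}{2}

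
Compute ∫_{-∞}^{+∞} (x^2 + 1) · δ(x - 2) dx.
5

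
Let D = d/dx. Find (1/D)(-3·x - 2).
- \frac{3 x^{2}}{2} - 2 x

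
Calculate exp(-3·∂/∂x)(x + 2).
x - 1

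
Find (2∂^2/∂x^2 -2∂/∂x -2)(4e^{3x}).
40 e^{3 x}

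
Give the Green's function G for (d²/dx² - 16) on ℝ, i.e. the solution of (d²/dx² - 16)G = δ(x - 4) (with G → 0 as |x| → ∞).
-\frac{e^{-4|x - 4|}}{8}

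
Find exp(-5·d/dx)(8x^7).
8 x^{7} - 280 x^{6} + 4200 x^{5} - 35000 x^{4} + 175000 x^{3} - 525000 x^{2} + 875000 x - 625000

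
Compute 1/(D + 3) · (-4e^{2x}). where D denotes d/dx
- \frac{4 e^{2 x}}{5}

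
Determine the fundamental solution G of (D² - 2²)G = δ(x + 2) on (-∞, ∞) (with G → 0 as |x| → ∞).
-\frac{e^{-2|x + 2|}}{4}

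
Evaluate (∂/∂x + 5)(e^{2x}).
7 e^{2 x}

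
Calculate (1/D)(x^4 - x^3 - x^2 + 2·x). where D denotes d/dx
\frac{x^{5}}{5} - \frac{x^{4}}{4} - \frac{x^{3}}{3} + x^{2}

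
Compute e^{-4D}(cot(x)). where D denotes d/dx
\cot{\left(x - 4 \right)}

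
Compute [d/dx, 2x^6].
12 x^{5}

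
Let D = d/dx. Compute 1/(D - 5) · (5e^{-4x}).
- \frac{5 e^{- 4 x}}{9}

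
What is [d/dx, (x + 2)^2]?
2 x + 4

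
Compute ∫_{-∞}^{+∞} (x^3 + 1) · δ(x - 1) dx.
2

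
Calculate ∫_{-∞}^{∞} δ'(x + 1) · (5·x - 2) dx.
-5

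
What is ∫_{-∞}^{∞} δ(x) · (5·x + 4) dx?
4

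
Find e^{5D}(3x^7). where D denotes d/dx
3 x^{7} + 105 x^{6} + 1575 x^{5} + 13125 x^{4} + 65625 x^{3} + 196875 x^{2} + 328125 x + 234375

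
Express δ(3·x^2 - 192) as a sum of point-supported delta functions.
\frac{\delta(x - 8) + \delta(x + 8)}{48}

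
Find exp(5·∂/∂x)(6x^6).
6 x^{6} + 180 x^{5} + 2250 x^{4} + 15000 x^{3} + 56250 x^{2} + 112500 x + 93750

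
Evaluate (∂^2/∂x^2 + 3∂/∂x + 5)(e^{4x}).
33 e^{4 x}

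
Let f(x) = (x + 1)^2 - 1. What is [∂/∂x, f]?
2 x + 2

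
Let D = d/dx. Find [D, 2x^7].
14 x^{6}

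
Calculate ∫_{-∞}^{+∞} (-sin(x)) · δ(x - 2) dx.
- \sin{\left(2 \right)}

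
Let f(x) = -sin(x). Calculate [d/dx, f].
- \cos{\left(x \right)}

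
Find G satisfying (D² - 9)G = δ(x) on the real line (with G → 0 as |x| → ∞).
-\frac{e^{-3|x|}}{6}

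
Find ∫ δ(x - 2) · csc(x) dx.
\csc{\left(2 \right)}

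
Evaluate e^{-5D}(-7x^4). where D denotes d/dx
- 7 x^{4} + 140 x^{3} - 1050 x^{2} + 3500 x - 4375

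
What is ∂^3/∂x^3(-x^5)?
- 60 x^{2}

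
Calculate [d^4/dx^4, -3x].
-12\frac{d^{3}}{dx^{3}}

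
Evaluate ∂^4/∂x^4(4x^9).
12096 x^{5}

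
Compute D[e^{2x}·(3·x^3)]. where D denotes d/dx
x^{2} \left(6 x + 9\right) e^{2 x}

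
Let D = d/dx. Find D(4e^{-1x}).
- 4 e^{- x}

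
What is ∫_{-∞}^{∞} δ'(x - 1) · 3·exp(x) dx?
- 3 e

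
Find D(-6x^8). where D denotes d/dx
- 48 x^{7}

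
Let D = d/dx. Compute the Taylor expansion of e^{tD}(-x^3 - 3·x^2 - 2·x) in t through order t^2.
- 3 t^{2} \left(x + 1\right) - t \left(3 x^{2} + 6 x + 2\right) - x^{3} - 3 x^{2} - 2 x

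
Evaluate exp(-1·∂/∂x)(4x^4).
4 x^{4} - 16 x^{3} + 24 x^{2} - 16 x + 4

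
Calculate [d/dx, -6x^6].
- 36 x^{5}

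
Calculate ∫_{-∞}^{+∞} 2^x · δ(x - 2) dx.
4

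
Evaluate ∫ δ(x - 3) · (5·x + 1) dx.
16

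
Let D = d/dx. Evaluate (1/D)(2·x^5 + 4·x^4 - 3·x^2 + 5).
\frac{x^{6}}{3} + \frac{4 x^{5}}{5} - x^{3} + 5 x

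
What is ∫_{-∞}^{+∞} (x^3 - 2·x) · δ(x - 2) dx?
4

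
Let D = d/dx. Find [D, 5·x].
5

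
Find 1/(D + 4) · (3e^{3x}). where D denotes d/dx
\frac{3 e^{3 x}}{7}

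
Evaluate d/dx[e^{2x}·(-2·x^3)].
x^{2} \left(- 4 x - 6\right) e^{2 x}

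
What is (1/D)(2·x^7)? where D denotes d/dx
\frac{x^{8}}{4}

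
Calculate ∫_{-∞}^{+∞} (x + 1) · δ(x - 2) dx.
3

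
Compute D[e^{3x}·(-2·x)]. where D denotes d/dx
\left(- 6 x - 2\right) e^{3 x}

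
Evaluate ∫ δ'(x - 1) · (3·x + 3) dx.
-3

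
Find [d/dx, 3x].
3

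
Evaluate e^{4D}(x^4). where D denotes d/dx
x^{4} + 16 x^{3} + 96 x^{2} + 256 x + 256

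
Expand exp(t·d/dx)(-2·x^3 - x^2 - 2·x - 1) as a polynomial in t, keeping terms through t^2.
- t^{2} \left(6 x + 1\right) - 2 t \left(3 x^{2} + x + 1\right) - 2 x^{3} - x^{2} - 2 x - 1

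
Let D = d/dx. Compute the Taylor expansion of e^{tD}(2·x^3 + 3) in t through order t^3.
2 t^{3} + 6 t^{2} x + 6 t x^{2} + 2 x^{3} + 3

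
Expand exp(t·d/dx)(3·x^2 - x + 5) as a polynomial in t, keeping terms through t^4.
3 t^{2} + t \left(6 x - 1\right) + 3 x^{2} - x + 5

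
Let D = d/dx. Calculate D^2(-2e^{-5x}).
- 50 e^{- 5 x}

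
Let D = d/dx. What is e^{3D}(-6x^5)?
- 6 x^{5} - 90 x^{4} - 540 x^{3} - 1620 x^{2} - 2430 x - 1458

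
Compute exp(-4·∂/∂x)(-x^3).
- x^{3} + 12 x^{2} - 48 x + 64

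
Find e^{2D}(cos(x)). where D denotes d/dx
\cos{\left(x + 2 \right)}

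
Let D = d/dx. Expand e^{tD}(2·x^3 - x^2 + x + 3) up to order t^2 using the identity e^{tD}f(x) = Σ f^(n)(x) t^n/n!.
t^{2} \left(6 x - 1\right) + t \left(6 x^{2} - 2 x + 1\right) + 2 x^{3} - x^{2} + x + 3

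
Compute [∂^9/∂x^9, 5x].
45\frac{d^{8}}{dx^{8}}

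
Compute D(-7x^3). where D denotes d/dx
- 21 x^{2}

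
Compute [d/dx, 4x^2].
8 x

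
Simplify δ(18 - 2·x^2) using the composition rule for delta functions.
\frac{\delta(x - 3) + \delta(x + 3)}{12}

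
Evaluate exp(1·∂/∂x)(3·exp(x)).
3 e^{x + 1}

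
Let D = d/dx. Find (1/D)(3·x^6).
\frac{3 x^{7}}{7}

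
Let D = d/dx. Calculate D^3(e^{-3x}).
- 27 e^{- 3 x}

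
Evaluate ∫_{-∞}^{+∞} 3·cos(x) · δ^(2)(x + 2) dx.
- 3 \cos{\left(2 \right)}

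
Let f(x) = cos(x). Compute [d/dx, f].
- \sin{\left(x \right)}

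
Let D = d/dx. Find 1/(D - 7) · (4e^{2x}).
- \frac{4 e^{2 x}}{5}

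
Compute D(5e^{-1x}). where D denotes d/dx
- 5 e^{- x}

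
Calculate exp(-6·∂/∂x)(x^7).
x^{7} - 42 x^{6} + 756 x^{5} - 7560 x^{4} + 45360 x^{3} - 163296 x^{2} + 326592 x - 279936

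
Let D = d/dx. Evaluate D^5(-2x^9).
- 30240 x^{4}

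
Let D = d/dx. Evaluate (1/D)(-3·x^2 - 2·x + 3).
- x^{3} - x^{2} + 3 x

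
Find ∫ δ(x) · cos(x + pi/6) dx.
\frac{\sqrt{3}}{2}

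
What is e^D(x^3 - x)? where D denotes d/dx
x \left(x^{2} + 3 x + 2\right)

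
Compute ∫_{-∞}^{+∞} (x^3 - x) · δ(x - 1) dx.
0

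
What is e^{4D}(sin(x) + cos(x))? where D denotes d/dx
\sqrt{2} \sin{\left(x + \frac{\pi}{4} + 4 \right)}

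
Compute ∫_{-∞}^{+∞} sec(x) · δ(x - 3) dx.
\sec{\left(3 \right)}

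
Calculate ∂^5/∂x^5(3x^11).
166320 x^{6}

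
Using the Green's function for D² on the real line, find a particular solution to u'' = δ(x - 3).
\frac{|x - 3|}{2}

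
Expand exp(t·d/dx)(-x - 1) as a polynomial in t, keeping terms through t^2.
- t - x - 1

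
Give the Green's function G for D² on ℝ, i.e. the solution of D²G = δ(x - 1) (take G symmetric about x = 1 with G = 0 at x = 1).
\frac{|x - 1|}{2}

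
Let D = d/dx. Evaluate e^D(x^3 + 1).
x^{3} + 3 x^{2} + 3 x + 2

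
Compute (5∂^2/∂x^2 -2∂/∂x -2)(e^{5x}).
113 e^{5 x}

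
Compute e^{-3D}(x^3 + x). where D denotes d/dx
x^{3} - 9 x^{2} + 28 x - 30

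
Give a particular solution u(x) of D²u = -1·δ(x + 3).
-\frac{|x + 3|}{2}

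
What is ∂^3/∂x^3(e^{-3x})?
- 27 e^{- 3 x}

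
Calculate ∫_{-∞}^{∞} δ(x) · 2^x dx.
1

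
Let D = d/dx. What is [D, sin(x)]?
\cos{\left(x \right)}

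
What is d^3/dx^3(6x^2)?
0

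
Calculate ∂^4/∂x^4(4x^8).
6720 x^{4}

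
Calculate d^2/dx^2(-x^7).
- 42 x^{5}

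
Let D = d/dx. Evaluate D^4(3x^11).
23760 x^{7}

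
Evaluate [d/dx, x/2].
\frac{1}{2}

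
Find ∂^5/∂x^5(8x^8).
53760 x^{3}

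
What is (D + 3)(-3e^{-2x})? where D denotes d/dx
- 3 e^{- 2 x}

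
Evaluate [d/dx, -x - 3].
-1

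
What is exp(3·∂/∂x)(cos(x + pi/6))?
\cos{\left(x + \frac{\pi}{6} + 3 \right)}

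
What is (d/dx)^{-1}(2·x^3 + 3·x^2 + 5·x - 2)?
\frac{x^{4}}{2} + x^{3} + \frac{5 x^{2}}{2} - 2 x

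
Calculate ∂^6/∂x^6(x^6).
720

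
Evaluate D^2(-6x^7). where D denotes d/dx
- 252 x^{5}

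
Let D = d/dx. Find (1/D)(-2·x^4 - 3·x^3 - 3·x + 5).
- \frac{2 x^{5}}{5} - \frac{3 x^{4}}{4} - \frac{3 x^{2}}{2} + 5 x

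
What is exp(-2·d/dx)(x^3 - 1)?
x^{3} - 6 x^{2} + 12 x - 9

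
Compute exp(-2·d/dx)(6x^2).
6 x^{2} - 24 x + 24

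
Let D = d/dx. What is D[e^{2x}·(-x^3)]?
x^{2} \left(- 2 x - 3\right) e^{2 x}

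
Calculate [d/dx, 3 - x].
-1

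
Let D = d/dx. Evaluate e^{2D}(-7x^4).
- 7 x^{4} - 56 x^{3} - 168 x^{2} - 224 x - 112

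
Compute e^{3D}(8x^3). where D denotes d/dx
8 x^{3} + 72 x^{2} + 216 x + 216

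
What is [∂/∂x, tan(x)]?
\frac{1}{\cos^{2}{\left(x \right)}}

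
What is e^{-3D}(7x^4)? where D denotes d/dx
7 x^{4} - 84 x^{3} + 378 x^{2} - 756 x + 567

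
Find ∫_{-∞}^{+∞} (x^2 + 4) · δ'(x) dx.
0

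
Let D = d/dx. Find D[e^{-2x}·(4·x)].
4 \left(1 - 2 x\right) e^{- 2 x}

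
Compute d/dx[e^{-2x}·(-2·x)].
2 \left(2 x - 1\right) e^{- 2 x}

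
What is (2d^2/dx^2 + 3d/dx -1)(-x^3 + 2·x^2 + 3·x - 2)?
x^{3} - 11 x^{2} - 3 x + 19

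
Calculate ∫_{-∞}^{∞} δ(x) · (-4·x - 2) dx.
-2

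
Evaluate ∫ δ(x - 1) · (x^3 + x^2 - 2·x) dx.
0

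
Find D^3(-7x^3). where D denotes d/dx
-42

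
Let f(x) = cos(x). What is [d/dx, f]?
- \sin{\left(x \right)}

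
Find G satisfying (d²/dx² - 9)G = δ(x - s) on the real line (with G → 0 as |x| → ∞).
-\frac{e^{-3|x-s|}}{6}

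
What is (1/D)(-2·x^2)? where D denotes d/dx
- \frac{2 x^{3}}{3}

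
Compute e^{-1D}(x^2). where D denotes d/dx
x^{2} - 2 x + 1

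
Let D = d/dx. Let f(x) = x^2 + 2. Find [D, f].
2 x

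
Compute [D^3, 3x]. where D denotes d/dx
9D^{2}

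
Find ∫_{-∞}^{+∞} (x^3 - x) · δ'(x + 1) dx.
-2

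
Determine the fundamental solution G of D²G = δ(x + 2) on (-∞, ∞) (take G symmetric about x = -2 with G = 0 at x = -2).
\frac{|x + 2|}{2}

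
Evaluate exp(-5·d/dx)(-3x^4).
- 3 x^{4} + 60 x^{3} - 450 x^{2} + 1500 x - 1875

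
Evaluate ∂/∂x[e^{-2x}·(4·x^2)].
8 x \left(1 - x\right) e^{- 2 x}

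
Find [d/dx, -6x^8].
- 48 x^{7}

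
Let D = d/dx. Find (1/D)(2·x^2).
\frac{2 x^{3}}{3}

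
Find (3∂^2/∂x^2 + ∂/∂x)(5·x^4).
20 x^{2} \left(x + 9\right)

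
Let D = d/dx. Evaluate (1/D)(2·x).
x^{2}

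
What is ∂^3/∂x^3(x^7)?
210 x^{4}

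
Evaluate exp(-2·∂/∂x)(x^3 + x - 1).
x^{3} - 6 x^{2} + 13 x - 11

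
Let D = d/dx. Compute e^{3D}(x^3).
x^{3} + 9 x^{2} + 27 x + 27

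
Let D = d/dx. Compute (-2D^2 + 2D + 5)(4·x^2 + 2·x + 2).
20 x^{2} + 26 x - 2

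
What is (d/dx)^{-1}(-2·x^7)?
- \frac{x^{8}}{4}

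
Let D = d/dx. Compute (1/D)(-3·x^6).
- \frac{3 x^{7}}{7}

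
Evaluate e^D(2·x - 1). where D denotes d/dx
2 x + 1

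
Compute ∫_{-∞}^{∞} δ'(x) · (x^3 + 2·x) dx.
-2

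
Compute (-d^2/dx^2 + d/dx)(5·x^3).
15 x \left(x - 2\right)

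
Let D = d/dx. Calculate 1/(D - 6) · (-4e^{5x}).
4 e^{5 x}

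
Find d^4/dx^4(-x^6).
- 360 x^{2}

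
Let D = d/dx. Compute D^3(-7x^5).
- 420 x^{2}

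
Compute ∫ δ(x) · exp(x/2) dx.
1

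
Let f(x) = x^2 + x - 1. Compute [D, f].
2 x + 1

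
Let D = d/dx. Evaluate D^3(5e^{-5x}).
- 625 e^{- 5 x}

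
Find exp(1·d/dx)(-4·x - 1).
- 4 x - 5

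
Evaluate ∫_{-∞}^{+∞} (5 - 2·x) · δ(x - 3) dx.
-1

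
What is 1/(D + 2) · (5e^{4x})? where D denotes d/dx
\frac{5 e^{4 x}}{6}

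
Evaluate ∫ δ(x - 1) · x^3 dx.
1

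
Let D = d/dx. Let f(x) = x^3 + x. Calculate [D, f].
3 x^{2} + 1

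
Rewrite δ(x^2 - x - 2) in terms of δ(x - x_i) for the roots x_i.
\frac{\delta(x - 2) + \delta(x + 1)}{3}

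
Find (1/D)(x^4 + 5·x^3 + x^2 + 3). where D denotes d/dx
\frac{x^{5}}{5} + \frac{5 x^{4}}{4} + \frac{x^{3}}{3} + 3 x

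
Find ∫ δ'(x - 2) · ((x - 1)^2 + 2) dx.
-2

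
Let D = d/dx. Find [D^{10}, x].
10D^{9}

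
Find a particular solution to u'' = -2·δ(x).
-|x|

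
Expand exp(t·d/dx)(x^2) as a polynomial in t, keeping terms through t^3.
t^{2} + 2 t x + x^{2}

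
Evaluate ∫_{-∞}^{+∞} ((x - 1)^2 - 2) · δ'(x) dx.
2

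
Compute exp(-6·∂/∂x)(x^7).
x^{7} - 42 x^{6} + 756 x^{5} - 7560 x^{4} + 45360 x^{3} - 163296 x^{2} + 326592 x - 279936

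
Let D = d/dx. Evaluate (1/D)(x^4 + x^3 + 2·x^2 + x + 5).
\frac{x^{5}}{5} + \frac{x^{4}}{4} + \frac{2 x^{3}}{3} + \frac{x^{2}}{2} + 5 x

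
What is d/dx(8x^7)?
56 x^{6}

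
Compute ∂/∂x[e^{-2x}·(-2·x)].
2 \left(2 x - 1\right) e^{- 2 x}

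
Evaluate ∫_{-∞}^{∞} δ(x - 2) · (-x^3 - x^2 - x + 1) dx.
-13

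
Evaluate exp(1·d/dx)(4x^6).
4 x^{6} + 24 x^{5} + 60 x^{4} + 80 x^{3} + 60 x^{2} + 24 x + 4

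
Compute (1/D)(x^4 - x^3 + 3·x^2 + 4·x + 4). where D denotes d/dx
\frac{x^{5}}{5} - \frac{x^{4}}{4} + x^{3} + 2 x^{2} + 4 x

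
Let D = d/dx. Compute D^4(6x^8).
10080 x^{4}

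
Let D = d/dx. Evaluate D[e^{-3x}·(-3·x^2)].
3 x \left(3 x - 2\right) e^{- 3 x}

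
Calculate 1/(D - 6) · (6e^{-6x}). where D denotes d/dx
- \frac{e^{- 6 x}}{2}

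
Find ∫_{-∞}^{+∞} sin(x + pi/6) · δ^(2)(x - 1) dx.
- \sin{\left(\frac{\pi}{6} + 1 \right)}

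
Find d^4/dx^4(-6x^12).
- 71280 x^{8}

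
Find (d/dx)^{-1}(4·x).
2 x^{2}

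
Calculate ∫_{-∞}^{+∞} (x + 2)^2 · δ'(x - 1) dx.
-6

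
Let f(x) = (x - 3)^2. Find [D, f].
2 x - 6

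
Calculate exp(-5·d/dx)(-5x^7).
- 5 x^{7} + 175 x^{6} - 2625 x^{5} + 21875 x^{4} - 109375 x^{3} + 328125 x^{2} - 546875 x + 390625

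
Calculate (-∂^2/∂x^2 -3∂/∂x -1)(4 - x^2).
x^{2} + 6 x - 2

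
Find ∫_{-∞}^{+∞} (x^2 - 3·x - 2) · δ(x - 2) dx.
-4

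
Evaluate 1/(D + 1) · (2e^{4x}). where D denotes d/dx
\frac{2 e^{4 x}}{5}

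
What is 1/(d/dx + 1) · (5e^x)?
\frac{5 e^{x}}{2}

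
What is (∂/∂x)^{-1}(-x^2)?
- \frac{x^{3}}{3}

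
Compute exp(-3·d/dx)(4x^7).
4 x^{7} - 84 x^{6} + 756 x^{5} - 3780 x^{4} + 11340 x^{3} - 20412 x^{2} + 20412 x - 8748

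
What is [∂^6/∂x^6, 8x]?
48\frac{d^{5}}{dx^{5}}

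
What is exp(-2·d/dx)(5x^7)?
5 x^{7} - 70 x^{6} + 420 x^{5} - 1400 x^{4} + 2800 x^{3} - 3360 x^{2} + 2240 x - 640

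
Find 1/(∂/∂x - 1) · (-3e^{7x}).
- \frac{e^{7 x}}{2}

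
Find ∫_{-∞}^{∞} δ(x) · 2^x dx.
1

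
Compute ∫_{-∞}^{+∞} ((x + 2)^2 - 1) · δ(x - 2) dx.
15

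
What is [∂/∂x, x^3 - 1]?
3 x^{2}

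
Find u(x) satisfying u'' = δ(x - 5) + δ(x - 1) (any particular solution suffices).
\frac{|x - 5|}{2} + \frac{|x - 1|}{2}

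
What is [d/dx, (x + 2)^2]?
2 x + 4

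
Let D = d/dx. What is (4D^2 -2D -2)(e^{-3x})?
40 e^{- 3 x}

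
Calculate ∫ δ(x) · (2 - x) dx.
2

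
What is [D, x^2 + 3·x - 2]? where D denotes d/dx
2 x + 3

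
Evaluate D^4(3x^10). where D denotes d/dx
15120 x^{6}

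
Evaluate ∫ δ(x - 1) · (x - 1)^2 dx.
0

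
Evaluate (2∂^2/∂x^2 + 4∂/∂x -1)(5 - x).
x - 9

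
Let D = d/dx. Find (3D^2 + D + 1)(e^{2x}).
15 e^{2 x}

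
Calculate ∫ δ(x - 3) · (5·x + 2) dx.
17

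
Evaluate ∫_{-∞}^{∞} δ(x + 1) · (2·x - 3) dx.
-5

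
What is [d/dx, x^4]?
4 x^{3}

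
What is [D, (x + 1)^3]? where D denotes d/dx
3 \left(x + 1\right)^{2}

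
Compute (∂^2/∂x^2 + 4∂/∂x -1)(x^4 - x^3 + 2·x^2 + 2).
- x^{4} + 17 x^{3} - 2 x^{2} + 10 x + 2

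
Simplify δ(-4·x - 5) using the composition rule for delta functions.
\frac{\delta(x + 5/4)}{4}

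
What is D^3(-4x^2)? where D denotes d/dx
0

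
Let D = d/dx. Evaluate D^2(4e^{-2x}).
16 e^{- 2 x}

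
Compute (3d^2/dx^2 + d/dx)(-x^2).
- 2 x - 6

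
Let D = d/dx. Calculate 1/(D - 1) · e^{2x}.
e^{2 x}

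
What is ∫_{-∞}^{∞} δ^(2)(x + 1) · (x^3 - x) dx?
-6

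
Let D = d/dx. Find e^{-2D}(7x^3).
7 x^{3} - 42 x^{2} + 84 x - 56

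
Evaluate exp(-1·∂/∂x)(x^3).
x^{3} - 3 x^{2} + 3 x - 1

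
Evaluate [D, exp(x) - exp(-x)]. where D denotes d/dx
2 \cosh{\left(x \right)}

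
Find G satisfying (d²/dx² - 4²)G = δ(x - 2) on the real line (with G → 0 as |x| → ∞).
-\frac{e^{-4|x - 2|}}{8}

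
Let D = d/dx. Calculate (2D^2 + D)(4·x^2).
8 x + 16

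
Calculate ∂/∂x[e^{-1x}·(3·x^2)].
3 x \left(2 - x\right) e^{- x}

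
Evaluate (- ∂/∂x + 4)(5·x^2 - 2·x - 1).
20 x^{2} - 18 x - 2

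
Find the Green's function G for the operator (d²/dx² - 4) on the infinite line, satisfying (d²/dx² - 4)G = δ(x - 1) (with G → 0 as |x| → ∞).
-\frac{e^{-2|x - 1|}}{4}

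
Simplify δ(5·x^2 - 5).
\frac{\delta(x - 1) + \delta(x + 1)}{10}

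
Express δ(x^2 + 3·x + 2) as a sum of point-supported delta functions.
\frac{\delta(x + 1) + \delta(x + 2)}{1}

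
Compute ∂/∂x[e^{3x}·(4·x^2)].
4 x \left(3 x + 2\right) e^{3 x}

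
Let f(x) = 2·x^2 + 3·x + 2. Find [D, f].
4 x + 3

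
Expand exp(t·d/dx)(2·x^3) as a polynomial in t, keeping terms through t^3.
2 t^{3} + 6 t^{2} x + 6 t x^{2} + 2 x^{3}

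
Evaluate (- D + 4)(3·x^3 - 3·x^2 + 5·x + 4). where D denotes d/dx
12 x^{3} - 21 x^{2} + 26 x + 11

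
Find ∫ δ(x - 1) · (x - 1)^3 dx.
0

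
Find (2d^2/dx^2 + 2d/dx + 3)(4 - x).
10 - 3 x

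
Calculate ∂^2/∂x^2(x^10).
90 x^{8}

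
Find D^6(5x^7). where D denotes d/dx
25200 x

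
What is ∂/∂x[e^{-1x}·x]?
\left(1 - x\right) e^{- x}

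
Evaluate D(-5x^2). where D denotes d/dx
- 10 x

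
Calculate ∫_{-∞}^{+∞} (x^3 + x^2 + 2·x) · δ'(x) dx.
-2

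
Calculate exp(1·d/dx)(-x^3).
- x^{3} - 3 x^{2} - 3 x - 1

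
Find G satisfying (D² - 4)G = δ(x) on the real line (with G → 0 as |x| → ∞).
-\frac{e^{-2|x|}}{4}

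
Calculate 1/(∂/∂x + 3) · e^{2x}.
\frac{e^{2 x}}{5}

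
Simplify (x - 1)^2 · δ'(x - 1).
0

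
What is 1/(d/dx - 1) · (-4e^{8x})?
- \frac{4 e^{8 x}}{7}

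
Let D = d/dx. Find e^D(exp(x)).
e^{x + 1}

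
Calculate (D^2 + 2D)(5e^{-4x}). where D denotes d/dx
40 e^{- 4 x}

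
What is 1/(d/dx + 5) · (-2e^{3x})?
- \frac{e^{3 x}}{4}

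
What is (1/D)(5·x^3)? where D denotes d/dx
\frac{5 x^{4}}{4}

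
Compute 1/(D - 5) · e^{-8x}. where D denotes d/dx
- \frac{e^{- 8 x}}{13}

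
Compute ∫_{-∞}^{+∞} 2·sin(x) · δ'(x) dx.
-2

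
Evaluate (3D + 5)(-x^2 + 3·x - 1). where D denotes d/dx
- 5 x^{2} + 9 x + 4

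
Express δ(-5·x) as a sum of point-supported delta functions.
\frac{\delta(x)}{5}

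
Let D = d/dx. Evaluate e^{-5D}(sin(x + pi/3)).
\sin{\left(x - 5 + \frac{\pi}{3} \right)}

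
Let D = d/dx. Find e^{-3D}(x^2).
x^{2} - 6 x + 9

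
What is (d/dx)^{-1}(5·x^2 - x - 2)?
\frac{5 x^{3}}{3} - \frac{x^{2}}{2} - 2 x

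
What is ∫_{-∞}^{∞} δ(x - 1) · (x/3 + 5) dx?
\frac{16}{3}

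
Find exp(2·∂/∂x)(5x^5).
5 x^{5} + 50 x^{4} + 200 x^{3} + 400 x^{2} + 400 x + 160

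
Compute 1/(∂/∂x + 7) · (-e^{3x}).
- \frac{e^{3 x}}{10}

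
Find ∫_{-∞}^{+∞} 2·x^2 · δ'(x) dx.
0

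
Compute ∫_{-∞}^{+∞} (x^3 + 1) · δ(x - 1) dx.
2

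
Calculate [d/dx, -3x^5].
- 15 x^{4}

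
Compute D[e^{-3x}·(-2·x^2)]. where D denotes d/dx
2 x \left(3 x - 2\right) e^{- 3 x}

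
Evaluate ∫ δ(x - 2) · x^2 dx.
4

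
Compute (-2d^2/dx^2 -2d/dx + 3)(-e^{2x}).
9 e^{2 x}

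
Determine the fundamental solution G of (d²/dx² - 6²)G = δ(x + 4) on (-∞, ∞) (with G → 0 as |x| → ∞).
-\frac{e^{-6|x + 4|}}{12}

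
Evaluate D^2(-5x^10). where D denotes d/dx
- 450 x^{8}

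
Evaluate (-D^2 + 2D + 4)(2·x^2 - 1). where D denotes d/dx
8 x^{2} + 8 x - 8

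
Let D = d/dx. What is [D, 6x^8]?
48 x^{7}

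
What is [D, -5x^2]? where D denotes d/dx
- 10 x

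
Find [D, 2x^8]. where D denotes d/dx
16 x^{7}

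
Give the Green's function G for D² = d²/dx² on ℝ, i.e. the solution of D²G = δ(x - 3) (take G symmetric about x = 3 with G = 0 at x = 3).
\frac{|x - 3|}{2}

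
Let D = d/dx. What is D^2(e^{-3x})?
9 e^{- 3 x}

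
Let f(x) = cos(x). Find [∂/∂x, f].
- \sin{\left(x \right)}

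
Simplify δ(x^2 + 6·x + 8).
\frac{\delta(x + 2) + \delta(x + 4)}{2}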